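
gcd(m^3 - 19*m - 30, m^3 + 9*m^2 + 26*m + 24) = m^2 + 5*m + 6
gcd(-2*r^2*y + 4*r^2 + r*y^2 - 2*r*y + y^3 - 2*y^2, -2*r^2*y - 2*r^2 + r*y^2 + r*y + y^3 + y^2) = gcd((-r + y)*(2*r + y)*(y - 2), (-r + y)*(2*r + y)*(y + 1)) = -2*r^2 + r*y + y^2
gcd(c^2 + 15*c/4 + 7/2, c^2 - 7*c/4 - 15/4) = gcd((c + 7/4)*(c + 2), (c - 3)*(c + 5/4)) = 1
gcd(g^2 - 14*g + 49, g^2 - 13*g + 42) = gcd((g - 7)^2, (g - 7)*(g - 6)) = g - 7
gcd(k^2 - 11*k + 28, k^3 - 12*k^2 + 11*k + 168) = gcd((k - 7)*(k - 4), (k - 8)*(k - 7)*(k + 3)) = k - 7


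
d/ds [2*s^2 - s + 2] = 4*s - 1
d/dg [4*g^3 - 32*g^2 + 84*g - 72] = 12*g^2 - 64*g + 84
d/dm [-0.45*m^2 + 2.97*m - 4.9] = 2.97 - 0.9*m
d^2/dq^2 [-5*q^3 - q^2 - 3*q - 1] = -30*q - 2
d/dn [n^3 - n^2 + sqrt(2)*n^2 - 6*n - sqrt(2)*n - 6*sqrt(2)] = 3*n^2 - 2*n + 2*sqrt(2)*n - 6 - sqrt(2)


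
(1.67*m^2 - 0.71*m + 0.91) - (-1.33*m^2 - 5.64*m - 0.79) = 3.0*m^2 + 4.93*m + 1.7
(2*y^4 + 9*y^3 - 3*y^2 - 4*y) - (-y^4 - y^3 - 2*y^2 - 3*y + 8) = 3*y^4 + 10*y^3 - y^2 - y - 8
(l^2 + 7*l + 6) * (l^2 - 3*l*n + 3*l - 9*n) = l^4 - 3*l^3*n + 10*l^3 - 30*l^2*n + 27*l^2 - 81*l*n + 18*l - 54*n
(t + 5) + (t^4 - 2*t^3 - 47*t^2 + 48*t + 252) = t^4 - 2*t^3 - 47*t^2 + 49*t + 257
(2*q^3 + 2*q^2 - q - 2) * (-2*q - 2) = -4*q^4 - 8*q^3 - 2*q^2 + 6*q + 4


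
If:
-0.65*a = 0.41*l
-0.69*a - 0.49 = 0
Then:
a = -0.71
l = 1.13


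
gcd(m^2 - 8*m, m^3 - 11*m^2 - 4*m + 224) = m - 8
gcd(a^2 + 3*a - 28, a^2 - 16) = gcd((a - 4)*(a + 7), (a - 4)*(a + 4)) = a - 4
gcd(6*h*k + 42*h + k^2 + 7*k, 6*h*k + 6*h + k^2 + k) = 6*h + k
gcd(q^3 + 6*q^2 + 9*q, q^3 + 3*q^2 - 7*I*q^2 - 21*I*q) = q^2 + 3*q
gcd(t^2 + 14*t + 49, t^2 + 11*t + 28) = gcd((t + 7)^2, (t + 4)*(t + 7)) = t + 7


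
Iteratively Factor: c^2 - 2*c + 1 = (c - 1)*(c - 1)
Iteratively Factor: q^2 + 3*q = (q)*(q + 3)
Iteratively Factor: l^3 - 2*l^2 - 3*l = (l)*(l^2 - 2*l - 3) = l*(l - 3)*(l + 1)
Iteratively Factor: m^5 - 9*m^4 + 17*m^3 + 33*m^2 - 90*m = (m)*(m^4 - 9*m^3 + 17*m^2 + 33*m - 90) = m*(m - 3)*(m^3 - 6*m^2 - m + 30) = m*(m - 3)^2*(m^2 - 3*m - 10) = m*(m - 3)^2*(m + 2)*(m - 5)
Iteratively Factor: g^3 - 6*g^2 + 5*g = (g)*(g^2 - 6*g + 5) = g*(g - 1)*(g - 5)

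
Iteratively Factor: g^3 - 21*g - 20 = (g + 4)*(g^2 - 4*g - 5) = (g + 1)*(g + 4)*(g - 5)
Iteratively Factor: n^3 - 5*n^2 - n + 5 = (n - 1)*(n^2 - 4*n - 5) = (n - 1)*(n + 1)*(n - 5)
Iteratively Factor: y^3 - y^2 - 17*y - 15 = (y + 1)*(y^2 - 2*y - 15) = (y - 5)*(y + 1)*(y + 3)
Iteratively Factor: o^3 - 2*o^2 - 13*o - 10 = (o + 2)*(o^2 - 4*o - 5) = (o + 1)*(o + 2)*(o - 5)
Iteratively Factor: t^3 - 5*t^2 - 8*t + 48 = (t - 4)*(t^2 - t - 12) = (t - 4)*(t + 3)*(t - 4)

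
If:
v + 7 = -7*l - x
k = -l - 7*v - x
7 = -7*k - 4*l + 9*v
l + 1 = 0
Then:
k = -3/17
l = -1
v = 10/51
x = -10/51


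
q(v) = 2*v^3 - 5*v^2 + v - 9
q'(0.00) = 1.00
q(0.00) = -9.00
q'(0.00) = 1.00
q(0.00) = -9.00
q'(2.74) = 18.65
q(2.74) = -2.66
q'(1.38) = -1.37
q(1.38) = -11.89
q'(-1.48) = 28.94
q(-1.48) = -27.92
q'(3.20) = 30.44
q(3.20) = 8.54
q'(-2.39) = 59.17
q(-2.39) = -67.25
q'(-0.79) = 12.64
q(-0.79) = -13.90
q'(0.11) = -0.03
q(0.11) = -8.95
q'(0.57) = -2.75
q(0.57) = -9.68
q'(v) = 6*v^2 - 10*v + 1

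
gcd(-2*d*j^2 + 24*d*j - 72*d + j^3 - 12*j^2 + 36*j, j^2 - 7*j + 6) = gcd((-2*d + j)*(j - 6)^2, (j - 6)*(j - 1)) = j - 6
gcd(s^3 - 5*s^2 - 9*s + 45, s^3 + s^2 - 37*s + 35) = s - 5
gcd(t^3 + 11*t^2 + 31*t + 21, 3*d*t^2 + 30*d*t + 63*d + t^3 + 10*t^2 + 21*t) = t^2 + 10*t + 21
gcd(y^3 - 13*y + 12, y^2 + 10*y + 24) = y + 4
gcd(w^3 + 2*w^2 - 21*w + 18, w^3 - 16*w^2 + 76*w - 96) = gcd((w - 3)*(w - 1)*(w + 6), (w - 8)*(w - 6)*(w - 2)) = 1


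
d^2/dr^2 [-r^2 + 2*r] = -2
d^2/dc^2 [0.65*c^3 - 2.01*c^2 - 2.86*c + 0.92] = 3.9*c - 4.02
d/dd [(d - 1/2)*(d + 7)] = 2*d + 13/2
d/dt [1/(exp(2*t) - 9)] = -2*exp(2*t)/(exp(2*t) - 9)^2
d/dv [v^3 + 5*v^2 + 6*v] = 3*v^2 + 10*v + 6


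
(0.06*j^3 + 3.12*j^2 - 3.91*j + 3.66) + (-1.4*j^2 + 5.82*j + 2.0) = 0.06*j^3 + 1.72*j^2 + 1.91*j + 5.66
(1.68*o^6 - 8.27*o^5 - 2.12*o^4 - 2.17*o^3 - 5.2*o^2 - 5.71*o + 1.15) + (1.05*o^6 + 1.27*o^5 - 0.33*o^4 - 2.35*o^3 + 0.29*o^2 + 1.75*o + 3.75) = 2.73*o^6 - 7.0*o^5 - 2.45*o^4 - 4.52*o^3 - 4.91*o^2 - 3.96*o + 4.9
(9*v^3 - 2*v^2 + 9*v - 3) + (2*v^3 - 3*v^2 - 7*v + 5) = 11*v^3 - 5*v^2 + 2*v + 2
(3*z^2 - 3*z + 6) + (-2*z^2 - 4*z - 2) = z^2 - 7*z + 4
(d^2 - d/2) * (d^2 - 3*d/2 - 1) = d^4 - 2*d^3 - d^2/4 + d/2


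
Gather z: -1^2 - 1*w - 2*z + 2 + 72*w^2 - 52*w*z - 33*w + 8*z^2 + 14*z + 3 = 72*w^2 - 34*w + 8*z^2 + z*(12 - 52*w) + 4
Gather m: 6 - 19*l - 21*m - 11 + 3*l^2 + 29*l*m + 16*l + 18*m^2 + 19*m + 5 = 3*l^2 - 3*l + 18*m^2 + m*(29*l - 2)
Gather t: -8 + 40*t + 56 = 40*t + 48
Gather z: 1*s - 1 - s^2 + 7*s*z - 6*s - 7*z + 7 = -s^2 - 5*s + z*(7*s - 7) + 6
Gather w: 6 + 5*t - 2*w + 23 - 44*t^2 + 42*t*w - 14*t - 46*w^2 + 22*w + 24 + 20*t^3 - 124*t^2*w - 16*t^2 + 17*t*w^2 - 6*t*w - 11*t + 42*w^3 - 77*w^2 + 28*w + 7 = 20*t^3 - 60*t^2 - 20*t + 42*w^3 + w^2*(17*t - 123) + w*(-124*t^2 + 36*t + 48) + 60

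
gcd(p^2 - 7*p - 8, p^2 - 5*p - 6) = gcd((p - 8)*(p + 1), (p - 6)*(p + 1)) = p + 1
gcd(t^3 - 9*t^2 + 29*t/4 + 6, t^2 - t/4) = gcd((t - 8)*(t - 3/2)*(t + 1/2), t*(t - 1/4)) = 1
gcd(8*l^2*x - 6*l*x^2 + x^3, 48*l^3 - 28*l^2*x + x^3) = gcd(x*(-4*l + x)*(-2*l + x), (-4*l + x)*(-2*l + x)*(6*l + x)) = 8*l^2 - 6*l*x + x^2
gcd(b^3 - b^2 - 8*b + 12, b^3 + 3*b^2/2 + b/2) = 1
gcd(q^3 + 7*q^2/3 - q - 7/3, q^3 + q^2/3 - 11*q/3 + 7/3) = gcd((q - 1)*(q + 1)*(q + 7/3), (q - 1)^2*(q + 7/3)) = q^2 + 4*q/3 - 7/3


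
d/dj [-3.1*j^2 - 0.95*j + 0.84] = -6.2*j - 0.95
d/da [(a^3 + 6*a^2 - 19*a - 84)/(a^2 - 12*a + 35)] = (a^4 - 24*a^3 + 52*a^2 + 588*a - 1673)/(a^4 - 24*a^3 + 214*a^2 - 840*a + 1225)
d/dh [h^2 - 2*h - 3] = 2*h - 2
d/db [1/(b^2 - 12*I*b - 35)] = 2*(-b + 6*I)/(-b^2 + 12*I*b + 35)^2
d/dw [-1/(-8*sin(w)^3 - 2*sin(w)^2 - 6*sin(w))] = (-2*sin(w) + 6*cos(2*w) - 9)*cos(w)/(2*(4*sin(w)^2 + sin(w) + 3)^2*sin(w)^2)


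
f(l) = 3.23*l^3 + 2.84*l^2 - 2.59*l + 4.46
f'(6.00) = 380.33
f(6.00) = 788.84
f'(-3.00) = 67.58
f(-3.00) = -49.42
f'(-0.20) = -3.34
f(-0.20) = 5.07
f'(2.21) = 57.29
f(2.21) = 47.47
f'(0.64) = 5.01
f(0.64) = 4.81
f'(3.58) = 141.94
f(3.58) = 179.79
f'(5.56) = 328.54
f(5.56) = 633.03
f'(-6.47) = 366.29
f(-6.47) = -734.71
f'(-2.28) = 34.83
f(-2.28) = -13.15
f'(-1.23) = 5.08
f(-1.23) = 5.93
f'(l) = 9.69*l^2 + 5.68*l - 2.59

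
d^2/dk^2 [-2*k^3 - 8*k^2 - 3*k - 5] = -12*k - 16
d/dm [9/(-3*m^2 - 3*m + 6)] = 3*(2*m + 1)/(m^2 + m - 2)^2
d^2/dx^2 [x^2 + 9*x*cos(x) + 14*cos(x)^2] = -9*x*cos(x) + 56*sin(x)^2 - 18*sin(x) - 26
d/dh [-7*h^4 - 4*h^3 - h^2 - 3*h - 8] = -28*h^3 - 12*h^2 - 2*h - 3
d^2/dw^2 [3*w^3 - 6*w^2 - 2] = 18*w - 12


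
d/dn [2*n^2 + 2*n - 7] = 4*n + 2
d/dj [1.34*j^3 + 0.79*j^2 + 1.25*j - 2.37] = 4.02*j^2 + 1.58*j + 1.25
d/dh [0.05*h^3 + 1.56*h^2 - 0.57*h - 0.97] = 0.15*h^2 + 3.12*h - 0.57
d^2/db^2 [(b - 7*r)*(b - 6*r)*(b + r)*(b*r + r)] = 2*r*(6*b^2 - 36*b*r + 3*b + 29*r^2 - 12*r)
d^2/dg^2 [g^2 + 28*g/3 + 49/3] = 2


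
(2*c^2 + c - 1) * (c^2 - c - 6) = 2*c^4 - c^3 - 14*c^2 - 5*c + 6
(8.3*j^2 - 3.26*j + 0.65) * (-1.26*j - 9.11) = -10.458*j^3 - 71.5054*j^2 + 28.8796*j - 5.9215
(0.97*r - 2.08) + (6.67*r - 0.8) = 7.64*r - 2.88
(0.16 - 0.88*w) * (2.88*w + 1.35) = -2.5344*w^2 - 0.7272*w + 0.216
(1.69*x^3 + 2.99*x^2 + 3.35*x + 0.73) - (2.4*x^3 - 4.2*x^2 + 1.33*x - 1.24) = -0.71*x^3 + 7.19*x^2 + 2.02*x + 1.97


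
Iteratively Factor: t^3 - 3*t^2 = (t)*(t^2 - 3*t) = t*(t - 3)*(t)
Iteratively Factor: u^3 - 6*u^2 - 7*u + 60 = (u + 3)*(u^2 - 9*u + 20) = (u - 5)*(u + 3)*(u - 4)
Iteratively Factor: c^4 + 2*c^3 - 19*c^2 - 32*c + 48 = (c - 4)*(c^3 + 6*c^2 + 5*c - 12) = (c - 4)*(c - 1)*(c^2 + 7*c + 12) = (c - 4)*(c - 1)*(c + 3)*(c + 4)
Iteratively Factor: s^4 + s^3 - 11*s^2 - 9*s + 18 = (s - 1)*(s^3 + 2*s^2 - 9*s - 18) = (s - 1)*(s + 3)*(s^2 - s - 6) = (s - 1)*(s + 2)*(s + 3)*(s - 3)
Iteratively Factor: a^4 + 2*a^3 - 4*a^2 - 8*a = (a + 2)*(a^3 - 4*a) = (a - 2)*(a + 2)*(a^2 + 2*a) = a*(a - 2)*(a + 2)*(a + 2)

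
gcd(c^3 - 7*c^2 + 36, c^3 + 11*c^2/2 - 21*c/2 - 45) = c - 3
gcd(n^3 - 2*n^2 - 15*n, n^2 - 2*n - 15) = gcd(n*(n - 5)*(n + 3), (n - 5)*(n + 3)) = n^2 - 2*n - 15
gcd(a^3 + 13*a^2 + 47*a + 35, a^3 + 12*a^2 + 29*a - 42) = a + 7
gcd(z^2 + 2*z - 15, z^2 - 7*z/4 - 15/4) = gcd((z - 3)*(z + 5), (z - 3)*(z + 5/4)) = z - 3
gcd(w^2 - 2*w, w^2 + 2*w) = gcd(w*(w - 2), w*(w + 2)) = w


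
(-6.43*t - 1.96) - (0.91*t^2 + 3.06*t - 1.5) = -0.91*t^2 - 9.49*t - 0.46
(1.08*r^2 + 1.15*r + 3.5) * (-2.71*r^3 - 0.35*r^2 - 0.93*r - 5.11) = -2.9268*r^5 - 3.4945*r^4 - 10.8919*r^3 - 7.8133*r^2 - 9.1315*r - 17.885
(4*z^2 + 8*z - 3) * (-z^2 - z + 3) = -4*z^4 - 12*z^3 + 7*z^2 + 27*z - 9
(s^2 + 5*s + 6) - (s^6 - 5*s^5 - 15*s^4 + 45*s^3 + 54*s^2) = -s^6 + 5*s^5 + 15*s^4 - 45*s^3 - 53*s^2 + 5*s + 6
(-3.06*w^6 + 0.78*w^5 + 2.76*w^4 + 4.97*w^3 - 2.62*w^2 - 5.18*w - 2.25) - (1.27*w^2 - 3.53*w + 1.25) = -3.06*w^6 + 0.78*w^5 + 2.76*w^4 + 4.97*w^3 - 3.89*w^2 - 1.65*w - 3.5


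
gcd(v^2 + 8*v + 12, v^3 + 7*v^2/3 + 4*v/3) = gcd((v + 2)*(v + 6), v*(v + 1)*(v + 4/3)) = 1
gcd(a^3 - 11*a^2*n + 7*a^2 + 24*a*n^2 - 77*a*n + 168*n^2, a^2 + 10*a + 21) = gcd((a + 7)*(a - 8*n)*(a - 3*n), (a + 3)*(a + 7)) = a + 7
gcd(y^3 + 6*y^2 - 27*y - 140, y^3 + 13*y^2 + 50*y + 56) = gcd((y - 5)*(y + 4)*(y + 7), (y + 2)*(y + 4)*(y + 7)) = y^2 + 11*y + 28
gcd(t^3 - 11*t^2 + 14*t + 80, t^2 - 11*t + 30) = t - 5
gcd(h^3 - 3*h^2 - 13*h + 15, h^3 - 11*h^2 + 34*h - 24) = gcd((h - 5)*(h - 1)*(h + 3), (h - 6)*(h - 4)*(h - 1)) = h - 1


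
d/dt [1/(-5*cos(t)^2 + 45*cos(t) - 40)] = (9 - 2*cos(t))*sin(t)/(5*(cos(t)^2 - 9*cos(t) + 8)^2)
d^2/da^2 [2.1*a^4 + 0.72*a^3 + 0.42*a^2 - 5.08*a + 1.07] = 25.2*a^2 + 4.32*a + 0.84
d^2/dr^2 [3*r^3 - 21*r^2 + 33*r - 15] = 18*r - 42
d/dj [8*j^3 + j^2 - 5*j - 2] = 24*j^2 + 2*j - 5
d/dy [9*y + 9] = 9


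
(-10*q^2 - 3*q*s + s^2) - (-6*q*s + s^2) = -10*q^2 + 3*q*s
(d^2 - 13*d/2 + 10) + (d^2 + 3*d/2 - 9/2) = 2*d^2 - 5*d + 11/2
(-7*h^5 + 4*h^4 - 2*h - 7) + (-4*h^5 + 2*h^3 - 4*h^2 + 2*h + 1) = -11*h^5 + 4*h^4 + 2*h^3 - 4*h^2 - 6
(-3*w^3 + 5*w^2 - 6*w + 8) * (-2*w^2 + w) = 6*w^5 - 13*w^4 + 17*w^3 - 22*w^2 + 8*w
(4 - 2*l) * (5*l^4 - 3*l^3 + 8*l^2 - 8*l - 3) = -10*l^5 + 26*l^4 - 28*l^3 + 48*l^2 - 26*l - 12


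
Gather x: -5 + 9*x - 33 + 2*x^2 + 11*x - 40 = 2*x^2 + 20*x - 78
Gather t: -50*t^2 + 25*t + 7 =-50*t^2 + 25*t + 7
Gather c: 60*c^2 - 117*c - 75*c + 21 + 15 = 60*c^2 - 192*c + 36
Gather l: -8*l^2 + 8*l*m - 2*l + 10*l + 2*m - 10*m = -8*l^2 + l*(8*m + 8) - 8*m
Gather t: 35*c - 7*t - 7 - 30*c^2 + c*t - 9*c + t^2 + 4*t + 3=-30*c^2 + 26*c + t^2 + t*(c - 3) - 4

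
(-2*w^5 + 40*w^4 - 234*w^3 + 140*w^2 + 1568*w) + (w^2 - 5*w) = -2*w^5 + 40*w^4 - 234*w^3 + 141*w^2 + 1563*w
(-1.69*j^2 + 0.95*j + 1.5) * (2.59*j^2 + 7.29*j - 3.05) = -4.3771*j^4 - 9.8596*j^3 + 15.965*j^2 + 8.0375*j - 4.575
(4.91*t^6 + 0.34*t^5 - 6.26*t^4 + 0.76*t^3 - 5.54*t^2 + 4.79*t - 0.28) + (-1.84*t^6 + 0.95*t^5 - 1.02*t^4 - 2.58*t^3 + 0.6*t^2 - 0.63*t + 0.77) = 3.07*t^6 + 1.29*t^5 - 7.28*t^4 - 1.82*t^3 - 4.94*t^2 + 4.16*t + 0.49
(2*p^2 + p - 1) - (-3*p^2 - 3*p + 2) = 5*p^2 + 4*p - 3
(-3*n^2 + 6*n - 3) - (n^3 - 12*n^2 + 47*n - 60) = -n^3 + 9*n^2 - 41*n + 57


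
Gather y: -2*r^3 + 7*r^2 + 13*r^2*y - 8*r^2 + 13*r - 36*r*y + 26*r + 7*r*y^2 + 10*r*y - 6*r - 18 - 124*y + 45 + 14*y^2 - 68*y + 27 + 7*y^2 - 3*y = -2*r^3 - r^2 + 33*r + y^2*(7*r + 21) + y*(13*r^2 - 26*r - 195) + 54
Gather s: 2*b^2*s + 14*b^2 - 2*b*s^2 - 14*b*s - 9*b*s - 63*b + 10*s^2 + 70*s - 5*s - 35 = 14*b^2 - 63*b + s^2*(10 - 2*b) + s*(2*b^2 - 23*b + 65) - 35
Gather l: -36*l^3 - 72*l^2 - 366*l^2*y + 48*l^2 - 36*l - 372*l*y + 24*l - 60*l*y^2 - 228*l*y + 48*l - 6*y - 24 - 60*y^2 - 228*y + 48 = -36*l^3 + l^2*(-366*y - 24) + l*(-60*y^2 - 600*y + 36) - 60*y^2 - 234*y + 24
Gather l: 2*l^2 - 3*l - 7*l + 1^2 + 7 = 2*l^2 - 10*l + 8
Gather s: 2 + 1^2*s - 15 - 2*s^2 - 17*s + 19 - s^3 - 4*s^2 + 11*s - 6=-s^3 - 6*s^2 - 5*s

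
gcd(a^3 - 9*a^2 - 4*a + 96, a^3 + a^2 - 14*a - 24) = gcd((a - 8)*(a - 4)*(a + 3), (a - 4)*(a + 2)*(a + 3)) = a^2 - a - 12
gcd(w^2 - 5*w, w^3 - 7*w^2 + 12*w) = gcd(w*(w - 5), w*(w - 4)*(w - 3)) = w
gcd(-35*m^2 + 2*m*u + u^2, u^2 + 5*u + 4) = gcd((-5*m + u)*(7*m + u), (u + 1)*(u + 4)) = 1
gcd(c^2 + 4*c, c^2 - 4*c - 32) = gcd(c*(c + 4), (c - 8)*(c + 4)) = c + 4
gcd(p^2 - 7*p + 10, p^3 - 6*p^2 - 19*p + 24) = 1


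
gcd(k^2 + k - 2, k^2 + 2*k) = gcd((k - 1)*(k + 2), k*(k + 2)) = k + 2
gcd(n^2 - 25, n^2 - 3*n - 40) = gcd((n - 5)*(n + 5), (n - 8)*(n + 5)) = n + 5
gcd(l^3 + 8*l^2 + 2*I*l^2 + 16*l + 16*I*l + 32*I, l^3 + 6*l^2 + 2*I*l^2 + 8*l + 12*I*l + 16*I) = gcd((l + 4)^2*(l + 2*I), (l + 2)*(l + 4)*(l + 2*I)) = l^2 + l*(4 + 2*I) + 8*I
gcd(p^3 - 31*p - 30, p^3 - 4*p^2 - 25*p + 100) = p + 5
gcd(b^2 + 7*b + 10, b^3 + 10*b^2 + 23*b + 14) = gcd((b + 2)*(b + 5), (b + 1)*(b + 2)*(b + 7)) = b + 2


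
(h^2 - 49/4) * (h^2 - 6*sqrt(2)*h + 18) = h^4 - 6*sqrt(2)*h^3 + 23*h^2/4 + 147*sqrt(2)*h/2 - 441/2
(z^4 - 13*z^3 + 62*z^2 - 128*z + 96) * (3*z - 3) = 3*z^5 - 42*z^4 + 225*z^3 - 570*z^2 + 672*z - 288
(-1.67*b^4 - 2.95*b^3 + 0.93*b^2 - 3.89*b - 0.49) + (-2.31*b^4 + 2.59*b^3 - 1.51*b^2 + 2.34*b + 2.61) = -3.98*b^4 - 0.36*b^3 - 0.58*b^2 - 1.55*b + 2.12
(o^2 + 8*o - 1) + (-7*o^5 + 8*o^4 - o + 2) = -7*o^5 + 8*o^4 + o^2 + 7*o + 1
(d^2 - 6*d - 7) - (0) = d^2 - 6*d - 7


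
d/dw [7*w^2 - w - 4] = 14*w - 1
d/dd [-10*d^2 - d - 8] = -20*d - 1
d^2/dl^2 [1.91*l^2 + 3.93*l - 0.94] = 3.82000000000000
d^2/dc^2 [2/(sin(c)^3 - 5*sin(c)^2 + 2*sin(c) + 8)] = 2*(-9*sin(c)^5 + 64*sin(c)^4 - 156*sin(c)^3 + 178*sin(c)^2 - 180*sin(c) + 88)/((sin(c) - 4)^3*(sin(c) - 2)^3*(sin(c) + 1)^2)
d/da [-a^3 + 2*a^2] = a*(4 - 3*a)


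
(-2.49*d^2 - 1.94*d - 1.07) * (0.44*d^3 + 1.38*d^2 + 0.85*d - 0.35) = -1.0956*d^5 - 4.2898*d^4 - 5.2645*d^3 - 2.2541*d^2 - 0.2305*d + 0.3745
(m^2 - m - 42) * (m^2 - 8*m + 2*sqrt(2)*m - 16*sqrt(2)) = m^4 - 9*m^3 + 2*sqrt(2)*m^3 - 34*m^2 - 18*sqrt(2)*m^2 - 68*sqrt(2)*m + 336*m + 672*sqrt(2)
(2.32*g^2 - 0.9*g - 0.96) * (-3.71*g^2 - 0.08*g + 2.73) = -8.6072*g^4 + 3.1534*g^3 + 9.9672*g^2 - 2.3802*g - 2.6208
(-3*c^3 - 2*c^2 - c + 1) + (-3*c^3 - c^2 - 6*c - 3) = -6*c^3 - 3*c^2 - 7*c - 2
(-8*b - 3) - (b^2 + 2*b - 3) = -b^2 - 10*b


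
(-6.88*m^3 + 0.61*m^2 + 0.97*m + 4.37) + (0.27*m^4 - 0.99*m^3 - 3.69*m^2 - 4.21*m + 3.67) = 0.27*m^4 - 7.87*m^3 - 3.08*m^2 - 3.24*m + 8.04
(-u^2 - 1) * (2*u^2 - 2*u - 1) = -2*u^4 + 2*u^3 - u^2 + 2*u + 1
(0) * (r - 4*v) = 0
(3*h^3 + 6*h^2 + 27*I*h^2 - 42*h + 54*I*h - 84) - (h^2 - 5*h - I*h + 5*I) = 3*h^3 + 5*h^2 + 27*I*h^2 - 37*h + 55*I*h - 84 - 5*I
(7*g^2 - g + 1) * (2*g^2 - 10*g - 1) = 14*g^4 - 72*g^3 + 5*g^2 - 9*g - 1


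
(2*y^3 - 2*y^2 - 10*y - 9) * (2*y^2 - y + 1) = 4*y^5 - 6*y^4 - 16*y^3 - 10*y^2 - y - 9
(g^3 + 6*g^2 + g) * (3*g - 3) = 3*g^4 + 15*g^3 - 15*g^2 - 3*g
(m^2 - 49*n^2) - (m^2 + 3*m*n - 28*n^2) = -3*m*n - 21*n^2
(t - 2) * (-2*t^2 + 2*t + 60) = -2*t^3 + 6*t^2 + 56*t - 120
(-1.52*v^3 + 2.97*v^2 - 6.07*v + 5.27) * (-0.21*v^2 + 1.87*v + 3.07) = 0.3192*v^5 - 3.4661*v^4 + 2.1622*v^3 - 3.3397*v^2 - 8.78*v + 16.1789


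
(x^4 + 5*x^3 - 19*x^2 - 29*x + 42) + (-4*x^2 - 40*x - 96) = x^4 + 5*x^3 - 23*x^2 - 69*x - 54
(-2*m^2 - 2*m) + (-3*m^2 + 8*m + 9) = -5*m^2 + 6*m + 9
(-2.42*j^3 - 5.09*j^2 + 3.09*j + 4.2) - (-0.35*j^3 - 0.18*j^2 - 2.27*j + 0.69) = -2.07*j^3 - 4.91*j^2 + 5.36*j + 3.51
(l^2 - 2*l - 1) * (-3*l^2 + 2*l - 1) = -3*l^4 + 8*l^3 - 2*l^2 + 1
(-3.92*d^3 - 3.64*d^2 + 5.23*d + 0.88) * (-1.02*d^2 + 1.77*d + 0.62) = 3.9984*d^5 - 3.2256*d^4 - 14.2078*d^3 + 6.1027*d^2 + 4.8002*d + 0.5456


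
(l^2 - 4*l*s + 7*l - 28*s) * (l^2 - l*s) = l^4 - 5*l^3*s + 7*l^3 + 4*l^2*s^2 - 35*l^2*s + 28*l*s^2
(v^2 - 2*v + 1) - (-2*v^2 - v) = 3*v^2 - v + 1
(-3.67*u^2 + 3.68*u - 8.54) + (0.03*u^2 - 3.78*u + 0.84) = -3.64*u^2 - 0.0999999999999996*u - 7.7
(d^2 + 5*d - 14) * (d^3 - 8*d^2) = d^5 - 3*d^4 - 54*d^3 + 112*d^2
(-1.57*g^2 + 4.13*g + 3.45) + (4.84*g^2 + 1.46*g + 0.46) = 3.27*g^2 + 5.59*g + 3.91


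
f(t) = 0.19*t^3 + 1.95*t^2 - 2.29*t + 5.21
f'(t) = 0.57*t^2 + 3.9*t - 2.29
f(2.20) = 11.63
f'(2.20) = 9.05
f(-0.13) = 5.54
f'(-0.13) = -2.79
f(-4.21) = 35.24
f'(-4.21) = -8.61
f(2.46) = 14.21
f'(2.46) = 10.75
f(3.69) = 32.86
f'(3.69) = 19.86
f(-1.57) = 12.88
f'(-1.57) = -7.01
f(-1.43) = 11.92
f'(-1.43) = -6.70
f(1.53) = 6.95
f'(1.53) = 5.01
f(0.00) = 5.21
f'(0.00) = -2.29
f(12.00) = 586.85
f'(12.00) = 126.59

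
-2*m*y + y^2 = y*(-2*m + y)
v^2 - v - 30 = (v - 6)*(v + 5)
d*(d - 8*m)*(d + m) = d^3 - 7*d^2*m - 8*d*m^2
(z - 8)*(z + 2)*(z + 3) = z^3 - 3*z^2 - 34*z - 48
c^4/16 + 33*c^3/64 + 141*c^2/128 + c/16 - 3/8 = (c/4 + 1)^2*(c - 1/2)*(c + 3/4)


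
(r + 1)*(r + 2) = r^2 + 3*r + 2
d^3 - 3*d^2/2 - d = d*(d - 2)*(d + 1/2)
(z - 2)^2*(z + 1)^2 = z^4 - 2*z^3 - 3*z^2 + 4*z + 4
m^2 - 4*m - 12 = (m - 6)*(m + 2)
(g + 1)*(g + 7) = g^2 + 8*g + 7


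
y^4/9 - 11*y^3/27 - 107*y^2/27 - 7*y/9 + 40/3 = (y/3 + 1)^2*(y - 8)*(y - 5/3)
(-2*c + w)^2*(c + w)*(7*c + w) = 28*c^4 + 4*c^3*w - 21*c^2*w^2 + 4*c*w^3 + w^4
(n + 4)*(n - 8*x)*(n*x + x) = n^3*x - 8*n^2*x^2 + 5*n^2*x - 40*n*x^2 + 4*n*x - 32*x^2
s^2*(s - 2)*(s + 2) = s^4 - 4*s^2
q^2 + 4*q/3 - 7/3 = (q - 1)*(q + 7/3)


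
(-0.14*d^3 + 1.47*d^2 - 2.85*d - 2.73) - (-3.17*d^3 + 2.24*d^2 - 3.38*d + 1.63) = 3.03*d^3 - 0.77*d^2 + 0.53*d - 4.36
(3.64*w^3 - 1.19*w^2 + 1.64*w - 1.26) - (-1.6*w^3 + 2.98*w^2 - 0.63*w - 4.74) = 5.24*w^3 - 4.17*w^2 + 2.27*w + 3.48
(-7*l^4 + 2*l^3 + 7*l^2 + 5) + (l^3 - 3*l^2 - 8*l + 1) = -7*l^4 + 3*l^3 + 4*l^2 - 8*l + 6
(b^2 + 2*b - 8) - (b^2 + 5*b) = -3*b - 8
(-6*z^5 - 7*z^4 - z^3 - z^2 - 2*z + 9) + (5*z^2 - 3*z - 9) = -6*z^5 - 7*z^4 - z^3 + 4*z^2 - 5*z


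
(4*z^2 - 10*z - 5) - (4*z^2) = -10*z - 5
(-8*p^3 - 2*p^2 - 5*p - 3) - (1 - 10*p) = -8*p^3 - 2*p^2 + 5*p - 4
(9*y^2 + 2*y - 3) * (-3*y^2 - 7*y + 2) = -27*y^4 - 69*y^3 + 13*y^2 + 25*y - 6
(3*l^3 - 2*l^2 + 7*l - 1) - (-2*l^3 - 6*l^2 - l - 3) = 5*l^3 + 4*l^2 + 8*l + 2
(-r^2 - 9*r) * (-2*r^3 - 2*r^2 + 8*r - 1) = 2*r^5 + 20*r^4 + 10*r^3 - 71*r^2 + 9*r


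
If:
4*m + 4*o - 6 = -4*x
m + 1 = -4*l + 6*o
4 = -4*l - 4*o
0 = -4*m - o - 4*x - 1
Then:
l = -10/3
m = 79/3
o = 7/3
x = -163/6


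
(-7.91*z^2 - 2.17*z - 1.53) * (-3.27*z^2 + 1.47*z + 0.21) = 25.8657*z^4 - 4.5318*z^3 + 0.1521*z^2 - 2.7048*z - 0.3213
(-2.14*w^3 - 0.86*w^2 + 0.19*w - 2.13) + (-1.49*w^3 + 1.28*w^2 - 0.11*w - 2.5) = -3.63*w^3 + 0.42*w^2 + 0.08*w - 4.63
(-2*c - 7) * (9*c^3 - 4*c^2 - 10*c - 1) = -18*c^4 - 55*c^3 + 48*c^2 + 72*c + 7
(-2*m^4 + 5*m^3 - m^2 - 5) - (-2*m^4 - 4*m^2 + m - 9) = 5*m^3 + 3*m^2 - m + 4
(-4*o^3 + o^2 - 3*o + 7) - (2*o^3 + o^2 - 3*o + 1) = 6 - 6*o^3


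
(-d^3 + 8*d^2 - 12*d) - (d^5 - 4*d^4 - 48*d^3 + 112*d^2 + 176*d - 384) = -d^5 + 4*d^4 + 47*d^3 - 104*d^2 - 188*d + 384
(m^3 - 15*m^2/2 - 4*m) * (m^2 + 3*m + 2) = m^5 - 9*m^4/2 - 49*m^3/2 - 27*m^2 - 8*m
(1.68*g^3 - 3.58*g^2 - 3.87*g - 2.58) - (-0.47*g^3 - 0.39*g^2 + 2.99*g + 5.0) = 2.15*g^3 - 3.19*g^2 - 6.86*g - 7.58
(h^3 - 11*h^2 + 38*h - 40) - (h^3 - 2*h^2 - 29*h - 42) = -9*h^2 + 67*h + 2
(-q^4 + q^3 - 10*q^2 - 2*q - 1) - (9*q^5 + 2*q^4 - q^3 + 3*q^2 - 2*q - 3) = -9*q^5 - 3*q^4 + 2*q^3 - 13*q^2 + 2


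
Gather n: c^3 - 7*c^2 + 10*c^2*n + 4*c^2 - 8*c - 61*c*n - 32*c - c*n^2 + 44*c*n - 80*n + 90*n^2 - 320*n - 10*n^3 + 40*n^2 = c^3 - 3*c^2 - 40*c - 10*n^3 + n^2*(130 - c) + n*(10*c^2 - 17*c - 400)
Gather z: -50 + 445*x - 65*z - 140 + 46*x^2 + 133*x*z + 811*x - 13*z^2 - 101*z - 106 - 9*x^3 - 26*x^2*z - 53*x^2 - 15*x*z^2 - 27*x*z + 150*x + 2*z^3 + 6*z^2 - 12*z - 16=-9*x^3 - 7*x^2 + 1406*x + 2*z^3 + z^2*(-15*x - 7) + z*(-26*x^2 + 106*x - 178) - 312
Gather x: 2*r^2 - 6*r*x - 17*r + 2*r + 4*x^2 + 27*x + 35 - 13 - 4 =2*r^2 - 15*r + 4*x^2 + x*(27 - 6*r) + 18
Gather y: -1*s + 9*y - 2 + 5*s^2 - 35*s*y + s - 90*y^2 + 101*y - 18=5*s^2 - 90*y^2 + y*(110 - 35*s) - 20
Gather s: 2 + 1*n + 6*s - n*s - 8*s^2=n - 8*s^2 + s*(6 - n) + 2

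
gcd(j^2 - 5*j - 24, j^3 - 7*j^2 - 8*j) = j - 8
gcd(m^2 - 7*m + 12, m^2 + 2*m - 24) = m - 4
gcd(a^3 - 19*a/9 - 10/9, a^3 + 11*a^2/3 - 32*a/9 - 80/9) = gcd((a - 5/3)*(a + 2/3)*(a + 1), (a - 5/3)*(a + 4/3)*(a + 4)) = a - 5/3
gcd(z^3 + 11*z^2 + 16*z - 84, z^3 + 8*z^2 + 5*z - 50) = z - 2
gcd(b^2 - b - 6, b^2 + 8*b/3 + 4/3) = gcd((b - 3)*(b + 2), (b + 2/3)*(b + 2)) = b + 2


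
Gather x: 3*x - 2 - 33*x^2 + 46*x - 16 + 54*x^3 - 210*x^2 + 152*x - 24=54*x^3 - 243*x^2 + 201*x - 42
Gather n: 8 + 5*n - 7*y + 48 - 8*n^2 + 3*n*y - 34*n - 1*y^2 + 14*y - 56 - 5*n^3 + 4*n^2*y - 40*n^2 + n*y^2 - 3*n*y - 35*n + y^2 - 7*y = -5*n^3 + n^2*(4*y - 48) + n*(y^2 - 64)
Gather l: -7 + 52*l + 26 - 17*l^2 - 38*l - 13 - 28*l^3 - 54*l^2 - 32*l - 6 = -28*l^3 - 71*l^2 - 18*l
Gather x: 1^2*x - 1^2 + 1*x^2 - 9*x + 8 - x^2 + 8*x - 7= 0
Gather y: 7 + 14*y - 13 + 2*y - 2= 16*y - 8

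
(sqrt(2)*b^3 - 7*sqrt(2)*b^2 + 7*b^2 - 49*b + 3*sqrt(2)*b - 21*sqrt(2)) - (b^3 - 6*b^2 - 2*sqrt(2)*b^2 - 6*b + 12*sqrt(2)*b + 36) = -b^3 + sqrt(2)*b^3 - 5*sqrt(2)*b^2 + 13*b^2 - 43*b - 9*sqrt(2)*b - 36 - 21*sqrt(2)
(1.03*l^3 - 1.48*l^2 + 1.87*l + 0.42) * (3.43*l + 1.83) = 3.5329*l^4 - 3.1915*l^3 + 3.7057*l^2 + 4.8627*l + 0.7686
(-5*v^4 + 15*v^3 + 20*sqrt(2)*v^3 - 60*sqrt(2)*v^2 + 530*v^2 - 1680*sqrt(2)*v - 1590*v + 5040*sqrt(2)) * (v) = -5*v^5 + 15*v^4 + 20*sqrt(2)*v^4 - 60*sqrt(2)*v^3 + 530*v^3 - 1680*sqrt(2)*v^2 - 1590*v^2 + 5040*sqrt(2)*v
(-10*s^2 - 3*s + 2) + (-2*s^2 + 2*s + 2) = -12*s^2 - s + 4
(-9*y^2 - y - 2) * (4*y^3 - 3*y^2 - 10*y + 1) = -36*y^5 + 23*y^4 + 85*y^3 + 7*y^2 + 19*y - 2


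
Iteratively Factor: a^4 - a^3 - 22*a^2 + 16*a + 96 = (a + 4)*(a^3 - 5*a^2 - 2*a + 24) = (a + 2)*(a + 4)*(a^2 - 7*a + 12) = (a - 4)*(a + 2)*(a + 4)*(a - 3)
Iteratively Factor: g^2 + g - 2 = (g + 2)*(g - 1)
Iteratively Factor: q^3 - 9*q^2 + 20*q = (q)*(q^2 - 9*q + 20) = q*(q - 4)*(q - 5)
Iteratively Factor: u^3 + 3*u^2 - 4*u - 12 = (u + 3)*(u^2 - 4) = (u - 2)*(u + 3)*(u + 2)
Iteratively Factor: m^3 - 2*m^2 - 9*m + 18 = (m - 2)*(m^2 - 9) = (m - 3)*(m - 2)*(m + 3)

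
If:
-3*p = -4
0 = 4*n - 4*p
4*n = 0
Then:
No Solution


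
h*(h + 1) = h^2 + h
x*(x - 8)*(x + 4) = x^3 - 4*x^2 - 32*x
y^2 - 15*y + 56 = (y - 8)*(y - 7)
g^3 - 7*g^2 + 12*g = g*(g - 4)*(g - 3)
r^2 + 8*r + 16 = (r + 4)^2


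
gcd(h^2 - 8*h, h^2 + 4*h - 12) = 1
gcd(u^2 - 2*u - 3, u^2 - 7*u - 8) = u + 1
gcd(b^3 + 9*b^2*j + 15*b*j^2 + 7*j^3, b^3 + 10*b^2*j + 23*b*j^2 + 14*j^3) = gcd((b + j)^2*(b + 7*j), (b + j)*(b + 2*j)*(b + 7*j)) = b^2 + 8*b*j + 7*j^2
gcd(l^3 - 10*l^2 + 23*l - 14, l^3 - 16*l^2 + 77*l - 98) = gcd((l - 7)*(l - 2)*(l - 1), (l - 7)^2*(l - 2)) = l^2 - 9*l + 14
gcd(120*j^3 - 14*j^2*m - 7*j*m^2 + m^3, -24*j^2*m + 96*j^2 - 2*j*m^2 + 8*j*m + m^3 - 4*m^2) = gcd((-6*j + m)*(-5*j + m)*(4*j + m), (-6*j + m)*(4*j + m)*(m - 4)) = 24*j^2 + 2*j*m - m^2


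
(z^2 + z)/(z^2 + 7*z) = (z + 1)/(z + 7)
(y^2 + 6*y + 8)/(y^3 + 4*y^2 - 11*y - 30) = (y + 4)/(y^2 + 2*y - 15)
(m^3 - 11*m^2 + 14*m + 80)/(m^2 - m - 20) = (m^2 - 6*m - 16)/(m + 4)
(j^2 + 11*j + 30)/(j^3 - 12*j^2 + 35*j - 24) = (j^2 + 11*j + 30)/(j^3 - 12*j^2 + 35*j - 24)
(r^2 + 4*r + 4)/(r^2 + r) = (r^2 + 4*r + 4)/(r*(r + 1))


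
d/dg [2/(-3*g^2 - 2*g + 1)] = 4*(3*g + 1)/(3*g^2 + 2*g - 1)^2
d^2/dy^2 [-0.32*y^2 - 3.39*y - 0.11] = -0.640000000000000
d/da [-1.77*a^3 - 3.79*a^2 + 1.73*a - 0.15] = -5.31*a^2 - 7.58*a + 1.73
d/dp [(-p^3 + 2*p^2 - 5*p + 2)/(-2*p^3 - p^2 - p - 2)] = (5*p^4 - 18*p^3 + 11*p^2 - 4*p + 12)/(4*p^6 + 4*p^5 + 5*p^4 + 10*p^3 + 5*p^2 + 4*p + 4)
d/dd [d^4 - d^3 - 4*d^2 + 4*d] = 4*d^3 - 3*d^2 - 8*d + 4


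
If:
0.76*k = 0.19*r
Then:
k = 0.25*r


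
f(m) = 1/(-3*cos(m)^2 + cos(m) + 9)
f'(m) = (-6*sin(m)*cos(m) + sin(m))/(-3*cos(m)^2 + cos(m) + 9)^2 = (1 - 6*cos(m))*sin(m)/(-3*cos(m)^2 + cos(m) + 9)^2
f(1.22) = 0.11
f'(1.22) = -0.01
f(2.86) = 0.19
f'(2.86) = 0.07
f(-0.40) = 0.14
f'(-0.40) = 0.03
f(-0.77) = 0.12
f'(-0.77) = 0.03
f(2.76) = 0.18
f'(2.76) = 0.08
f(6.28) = 0.14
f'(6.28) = 0.00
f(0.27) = 0.14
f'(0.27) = -0.02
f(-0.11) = 0.14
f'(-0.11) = 0.01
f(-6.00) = 0.14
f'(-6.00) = -0.03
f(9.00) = 0.18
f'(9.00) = 0.09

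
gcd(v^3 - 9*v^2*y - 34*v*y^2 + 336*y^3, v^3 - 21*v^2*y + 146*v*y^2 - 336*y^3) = v^2 - 15*v*y + 56*y^2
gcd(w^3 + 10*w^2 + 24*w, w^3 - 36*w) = w^2 + 6*w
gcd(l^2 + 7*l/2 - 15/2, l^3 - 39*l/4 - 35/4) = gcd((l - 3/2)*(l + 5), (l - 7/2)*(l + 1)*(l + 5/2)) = 1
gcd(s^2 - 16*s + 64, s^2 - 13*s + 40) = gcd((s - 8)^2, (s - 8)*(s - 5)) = s - 8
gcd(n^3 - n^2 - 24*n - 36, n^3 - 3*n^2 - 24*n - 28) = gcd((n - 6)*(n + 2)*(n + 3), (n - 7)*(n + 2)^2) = n + 2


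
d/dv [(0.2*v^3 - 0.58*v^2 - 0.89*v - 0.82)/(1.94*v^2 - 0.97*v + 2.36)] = (0.388*v^4 - 0.388*v^3 + 3.7052*v^2 + 0.444*v - 2.8958)/(3.7636*v^4 - 3.7636*v^3 + 10.0977*v^2 - 4.5784*v + 5.5696)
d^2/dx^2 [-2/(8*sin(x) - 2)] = 4*(4*sin(x)^2 + sin(x) - 8)/(4*sin(x) - 1)^3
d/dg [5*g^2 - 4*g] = 10*g - 4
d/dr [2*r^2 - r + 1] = 4*r - 1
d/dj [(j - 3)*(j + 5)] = 2*j + 2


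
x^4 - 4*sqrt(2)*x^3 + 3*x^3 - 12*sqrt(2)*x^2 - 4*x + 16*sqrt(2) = (x - 1)*(x + 2)^2*(x - 4*sqrt(2))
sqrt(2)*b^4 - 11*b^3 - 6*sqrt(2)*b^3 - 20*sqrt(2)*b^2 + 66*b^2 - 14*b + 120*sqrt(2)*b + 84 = (b - 6)*(b - 7*sqrt(2))*(b + sqrt(2))*(sqrt(2)*b + 1)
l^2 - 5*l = l*(l - 5)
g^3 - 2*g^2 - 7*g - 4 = (g - 4)*(g + 1)^2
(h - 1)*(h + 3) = h^2 + 2*h - 3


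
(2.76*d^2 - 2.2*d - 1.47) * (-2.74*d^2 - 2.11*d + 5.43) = -7.5624*d^4 + 0.204400000000002*d^3 + 23.6566*d^2 - 8.8443*d - 7.9821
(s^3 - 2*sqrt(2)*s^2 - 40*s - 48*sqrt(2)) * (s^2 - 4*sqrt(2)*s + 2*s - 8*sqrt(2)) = s^5 - 6*sqrt(2)*s^4 + 2*s^4 - 24*s^3 - 12*sqrt(2)*s^3 - 48*s^2 + 112*sqrt(2)*s^2 + 224*sqrt(2)*s + 384*s + 768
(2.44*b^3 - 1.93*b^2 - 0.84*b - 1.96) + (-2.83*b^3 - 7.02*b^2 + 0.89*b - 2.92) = -0.39*b^3 - 8.95*b^2 + 0.05*b - 4.88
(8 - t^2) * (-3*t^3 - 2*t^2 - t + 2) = 3*t^5 + 2*t^4 - 23*t^3 - 18*t^2 - 8*t + 16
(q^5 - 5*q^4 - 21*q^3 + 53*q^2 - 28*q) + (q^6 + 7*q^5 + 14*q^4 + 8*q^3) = q^6 + 8*q^5 + 9*q^4 - 13*q^3 + 53*q^2 - 28*q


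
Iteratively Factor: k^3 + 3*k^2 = (k)*(k^2 + 3*k) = k^2*(k + 3)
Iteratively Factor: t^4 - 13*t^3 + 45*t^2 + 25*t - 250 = (t - 5)*(t^3 - 8*t^2 + 5*t + 50) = (t - 5)*(t + 2)*(t^2 - 10*t + 25) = (t - 5)^2*(t + 2)*(t - 5)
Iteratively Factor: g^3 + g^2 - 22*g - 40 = (g + 2)*(g^2 - g - 20) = (g + 2)*(g + 4)*(g - 5)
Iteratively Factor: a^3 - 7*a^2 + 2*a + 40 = (a - 4)*(a^2 - 3*a - 10) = (a - 5)*(a - 4)*(a + 2)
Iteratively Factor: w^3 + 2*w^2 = (w)*(w^2 + 2*w) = w^2*(w + 2)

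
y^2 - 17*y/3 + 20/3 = (y - 4)*(y - 5/3)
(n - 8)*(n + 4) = n^2 - 4*n - 32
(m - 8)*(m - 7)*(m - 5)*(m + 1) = m^4 - 19*m^3 + 111*m^2 - 149*m - 280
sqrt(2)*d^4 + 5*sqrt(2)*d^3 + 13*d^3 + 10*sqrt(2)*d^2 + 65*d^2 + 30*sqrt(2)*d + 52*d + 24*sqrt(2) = (d + 1)*(d + 4)*(d + 6*sqrt(2))*(sqrt(2)*d + 1)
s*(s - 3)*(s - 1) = s^3 - 4*s^2 + 3*s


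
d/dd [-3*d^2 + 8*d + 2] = 8 - 6*d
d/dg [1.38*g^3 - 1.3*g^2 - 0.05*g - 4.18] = 4.14*g^2 - 2.6*g - 0.05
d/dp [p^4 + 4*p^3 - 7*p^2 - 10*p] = 4*p^3 + 12*p^2 - 14*p - 10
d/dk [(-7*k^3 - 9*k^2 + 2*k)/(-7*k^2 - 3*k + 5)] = (49*k^4 + 42*k^3 - 64*k^2 - 90*k + 10)/(49*k^4 + 42*k^3 - 61*k^2 - 30*k + 25)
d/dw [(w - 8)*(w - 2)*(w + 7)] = 3*w^2 - 6*w - 54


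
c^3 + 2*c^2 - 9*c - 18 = (c - 3)*(c + 2)*(c + 3)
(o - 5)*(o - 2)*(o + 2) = o^3 - 5*o^2 - 4*o + 20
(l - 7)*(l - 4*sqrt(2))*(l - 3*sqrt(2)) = l^3 - 7*sqrt(2)*l^2 - 7*l^2 + 24*l + 49*sqrt(2)*l - 168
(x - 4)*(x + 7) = x^2 + 3*x - 28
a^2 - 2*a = a*(a - 2)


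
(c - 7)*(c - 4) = c^2 - 11*c + 28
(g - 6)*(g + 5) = g^2 - g - 30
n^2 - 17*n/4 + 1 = (n - 4)*(n - 1/4)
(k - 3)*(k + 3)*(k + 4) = k^3 + 4*k^2 - 9*k - 36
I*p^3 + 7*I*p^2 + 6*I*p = p*(p + 6)*(I*p + I)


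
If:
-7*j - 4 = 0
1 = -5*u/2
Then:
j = -4/7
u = -2/5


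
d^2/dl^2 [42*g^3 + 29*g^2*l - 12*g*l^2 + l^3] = -24*g + 6*l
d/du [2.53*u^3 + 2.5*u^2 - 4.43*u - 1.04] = 7.59*u^2 + 5.0*u - 4.43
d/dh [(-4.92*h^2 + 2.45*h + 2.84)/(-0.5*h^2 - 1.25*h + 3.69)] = (7.375*h^2 - 33.4696*h + 12.5905)/(0.25*h^4 + 1.25*h^3 - 2.1275*h^2 - 9.225*h + 13.6161)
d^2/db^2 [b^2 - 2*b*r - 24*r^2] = 2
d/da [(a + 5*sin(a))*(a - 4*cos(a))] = (a + 5*sin(a))*(4*sin(a) + 1) + (a - 4*cos(a))*(5*cos(a) + 1)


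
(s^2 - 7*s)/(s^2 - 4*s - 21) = s/(s + 3)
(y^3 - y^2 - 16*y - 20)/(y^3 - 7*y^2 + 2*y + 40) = (y + 2)/(y - 4)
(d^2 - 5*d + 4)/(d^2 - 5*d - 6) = (-d^2 + 5*d - 4)/(-d^2 + 5*d + 6)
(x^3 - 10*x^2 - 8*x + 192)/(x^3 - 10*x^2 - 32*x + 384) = (x^2 - 2*x - 24)/(x^2 - 2*x - 48)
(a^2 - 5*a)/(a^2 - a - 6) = a*(5 - a)/(-a^2 + a + 6)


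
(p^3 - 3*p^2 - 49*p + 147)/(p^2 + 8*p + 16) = (p^3 - 3*p^2 - 49*p + 147)/(p^2 + 8*p + 16)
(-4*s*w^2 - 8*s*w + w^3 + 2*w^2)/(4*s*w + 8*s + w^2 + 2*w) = w*(-4*s + w)/(4*s + w)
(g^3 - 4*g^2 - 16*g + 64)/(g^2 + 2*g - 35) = (g^3 - 4*g^2 - 16*g + 64)/(g^2 + 2*g - 35)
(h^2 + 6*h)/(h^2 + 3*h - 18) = h/(h - 3)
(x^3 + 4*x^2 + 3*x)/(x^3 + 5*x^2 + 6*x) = (x + 1)/(x + 2)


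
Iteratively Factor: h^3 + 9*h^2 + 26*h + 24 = (h + 4)*(h^2 + 5*h + 6) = (h + 3)*(h + 4)*(h + 2)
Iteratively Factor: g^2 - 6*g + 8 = (g - 4)*(g - 2)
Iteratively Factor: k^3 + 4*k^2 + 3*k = (k + 1)*(k^2 + 3*k) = (k + 1)*(k + 3)*(k)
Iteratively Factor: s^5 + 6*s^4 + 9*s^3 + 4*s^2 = (s)*(s^4 + 6*s^3 + 9*s^2 + 4*s) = s*(s + 1)*(s^3 + 5*s^2 + 4*s) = s*(s + 1)*(s + 4)*(s^2 + s) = s^2*(s + 1)*(s + 4)*(s + 1)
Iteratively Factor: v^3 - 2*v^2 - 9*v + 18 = (v - 2)*(v^2 - 9) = (v - 3)*(v - 2)*(v + 3)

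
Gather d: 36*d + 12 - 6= 36*d + 6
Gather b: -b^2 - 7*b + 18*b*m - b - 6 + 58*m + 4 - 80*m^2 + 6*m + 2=-b^2 + b*(18*m - 8) - 80*m^2 + 64*m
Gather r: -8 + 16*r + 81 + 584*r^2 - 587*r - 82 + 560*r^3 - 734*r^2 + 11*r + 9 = 560*r^3 - 150*r^2 - 560*r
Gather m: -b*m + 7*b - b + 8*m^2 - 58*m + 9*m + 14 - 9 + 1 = 6*b + 8*m^2 + m*(-b - 49) + 6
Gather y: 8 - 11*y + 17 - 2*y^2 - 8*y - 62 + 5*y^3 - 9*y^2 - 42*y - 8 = 5*y^3 - 11*y^2 - 61*y - 45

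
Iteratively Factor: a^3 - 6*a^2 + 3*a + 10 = (a + 1)*(a^2 - 7*a + 10) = (a - 2)*(a + 1)*(a - 5)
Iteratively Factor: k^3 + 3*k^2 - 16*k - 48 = (k - 4)*(k^2 + 7*k + 12) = (k - 4)*(k + 4)*(k + 3)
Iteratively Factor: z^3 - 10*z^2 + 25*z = (z - 5)*(z^2 - 5*z) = (z - 5)^2*(z)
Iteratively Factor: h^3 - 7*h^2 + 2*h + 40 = (h - 4)*(h^2 - 3*h - 10) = (h - 4)*(h + 2)*(h - 5)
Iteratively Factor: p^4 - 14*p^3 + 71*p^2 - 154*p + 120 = (p - 3)*(p^3 - 11*p^2 + 38*p - 40) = (p - 5)*(p - 3)*(p^2 - 6*p + 8) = (p - 5)*(p - 4)*(p - 3)*(p - 2)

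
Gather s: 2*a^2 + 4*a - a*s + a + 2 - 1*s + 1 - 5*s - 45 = 2*a^2 + 5*a + s*(-a - 6) - 42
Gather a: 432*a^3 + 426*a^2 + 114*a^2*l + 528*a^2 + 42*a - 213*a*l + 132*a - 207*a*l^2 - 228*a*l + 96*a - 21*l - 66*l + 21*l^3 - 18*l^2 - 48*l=432*a^3 + a^2*(114*l + 954) + a*(-207*l^2 - 441*l + 270) + 21*l^3 - 18*l^2 - 135*l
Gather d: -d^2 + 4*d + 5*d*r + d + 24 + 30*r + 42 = -d^2 + d*(5*r + 5) + 30*r + 66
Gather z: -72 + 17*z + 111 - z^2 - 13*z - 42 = -z^2 + 4*z - 3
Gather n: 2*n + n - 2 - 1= 3*n - 3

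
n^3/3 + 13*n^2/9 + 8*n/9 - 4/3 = (n/3 + 1)*(n - 2/3)*(n + 2)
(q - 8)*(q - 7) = q^2 - 15*q + 56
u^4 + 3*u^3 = u^3*(u + 3)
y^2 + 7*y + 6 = (y + 1)*(y + 6)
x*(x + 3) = x^2 + 3*x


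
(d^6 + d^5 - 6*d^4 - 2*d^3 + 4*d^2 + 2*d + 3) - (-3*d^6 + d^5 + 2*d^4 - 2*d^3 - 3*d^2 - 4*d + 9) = 4*d^6 - 8*d^4 + 7*d^2 + 6*d - 6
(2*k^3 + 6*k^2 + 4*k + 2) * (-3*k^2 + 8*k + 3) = -6*k^5 - 2*k^4 + 42*k^3 + 44*k^2 + 28*k + 6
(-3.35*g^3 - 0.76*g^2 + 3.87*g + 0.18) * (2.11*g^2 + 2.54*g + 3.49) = -7.0685*g^5 - 10.1126*g^4 - 5.4562*g^3 + 7.5572*g^2 + 13.9635*g + 0.6282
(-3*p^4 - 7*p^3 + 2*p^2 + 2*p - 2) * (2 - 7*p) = 21*p^5 + 43*p^4 - 28*p^3 - 10*p^2 + 18*p - 4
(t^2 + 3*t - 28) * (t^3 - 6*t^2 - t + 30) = t^5 - 3*t^4 - 47*t^3 + 195*t^2 + 118*t - 840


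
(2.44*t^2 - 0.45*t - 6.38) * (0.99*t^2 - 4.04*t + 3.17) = 2.4156*t^4 - 10.3031*t^3 + 3.2366*t^2 + 24.3487*t - 20.2246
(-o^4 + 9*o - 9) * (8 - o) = o^5 - 8*o^4 - 9*o^2 + 81*o - 72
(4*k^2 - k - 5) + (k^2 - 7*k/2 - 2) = 5*k^2 - 9*k/2 - 7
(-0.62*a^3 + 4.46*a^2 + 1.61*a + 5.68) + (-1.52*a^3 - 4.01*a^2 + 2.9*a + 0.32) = -2.14*a^3 + 0.45*a^2 + 4.51*a + 6.0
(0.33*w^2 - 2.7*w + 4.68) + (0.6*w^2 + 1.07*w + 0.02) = 0.93*w^2 - 1.63*w + 4.7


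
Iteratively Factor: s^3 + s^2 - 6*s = (s + 3)*(s^2 - 2*s) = (s - 2)*(s + 3)*(s)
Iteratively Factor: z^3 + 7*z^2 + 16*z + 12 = (z + 2)*(z^2 + 5*z + 6) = (z + 2)^2*(z + 3)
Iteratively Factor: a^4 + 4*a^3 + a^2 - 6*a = (a + 3)*(a^3 + a^2 - 2*a) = (a + 2)*(a + 3)*(a^2 - a) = a*(a + 2)*(a + 3)*(a - 1)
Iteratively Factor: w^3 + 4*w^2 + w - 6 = (w + 2)*(w^2 + 2*w - 3) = (w - 1)*(w + 2)*(w + 3)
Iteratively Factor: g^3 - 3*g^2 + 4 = (g - 2)*(g^2 - g - 2) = (g - 2)*(g + 1)*(g - 2)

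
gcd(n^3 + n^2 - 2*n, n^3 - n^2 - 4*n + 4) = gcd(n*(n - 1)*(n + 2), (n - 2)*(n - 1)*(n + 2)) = n^2 + n - 2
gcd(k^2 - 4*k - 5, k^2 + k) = k + 1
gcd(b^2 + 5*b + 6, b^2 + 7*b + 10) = b + 2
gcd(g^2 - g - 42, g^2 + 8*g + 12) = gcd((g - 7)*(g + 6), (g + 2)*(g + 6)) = g + 6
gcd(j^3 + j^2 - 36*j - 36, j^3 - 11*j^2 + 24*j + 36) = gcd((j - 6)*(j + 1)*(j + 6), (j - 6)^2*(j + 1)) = j^2 - 5*j - 6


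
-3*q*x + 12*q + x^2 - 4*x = (-3*q + x)*(x - 4)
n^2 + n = n*(n + 1)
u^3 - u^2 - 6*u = u*(u - 3)*(u + 2)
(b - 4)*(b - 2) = b^2 - 6*b + 8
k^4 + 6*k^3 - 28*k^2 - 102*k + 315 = (k - 3)^2*(k + 5)*(k + 7)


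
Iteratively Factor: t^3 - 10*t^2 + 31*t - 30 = (t - 3)*(t^2 - 7*t + 10) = (t - 5)*(t - 3)*(t - 2)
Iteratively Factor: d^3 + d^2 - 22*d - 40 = (d - 5)*(d^2 + 6*d + 8) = (d - 5)*(d + 4)*(d + 2)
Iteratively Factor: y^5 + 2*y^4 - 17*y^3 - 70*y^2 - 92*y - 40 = (y - 5)*(y^4 + 7*y^3 + 18*y^2 + 20*y + 8) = (y - 5)*(y + 1)*(y^3 + 6*y^2 + 12*y + 8) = (y - 5)*(y + 1)*(y + 2)*(y^2 + 4*y + 4) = (y - 5)*(y + 1)*(y + 2)^2*(y + 2)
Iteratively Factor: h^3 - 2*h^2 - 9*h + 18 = (h - 2)*(h^2 - 9) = (h - 3)*(h - 2)*(h + 3)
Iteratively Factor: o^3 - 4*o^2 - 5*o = (o)*(o^2 - 4*o - 5) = o*(o - 5)*(o + 1)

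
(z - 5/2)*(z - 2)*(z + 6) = z^3 + 3*z^2/2 - 22*z + 30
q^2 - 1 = (q - 1)*(q + 1)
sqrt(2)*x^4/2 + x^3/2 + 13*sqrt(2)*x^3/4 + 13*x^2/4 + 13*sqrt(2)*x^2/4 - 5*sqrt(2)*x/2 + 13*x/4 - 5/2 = (x - 1/2)*(x + 5)*(x + sqrt(2)/2)*(sqrt(2)*x/2 + sqrt(2))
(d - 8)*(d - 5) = d^2 - 13*d + 40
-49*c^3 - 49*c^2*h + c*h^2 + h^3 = (-7*c + h)*(c + h)*(7*c + h)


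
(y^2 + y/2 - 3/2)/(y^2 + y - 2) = (y + 3/2)/(y + 2)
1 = 1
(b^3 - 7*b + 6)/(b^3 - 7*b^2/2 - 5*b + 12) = 2*(b^3 - 7*b + 6)/(2*b^3 - 7*b^2 - 10*b + 24)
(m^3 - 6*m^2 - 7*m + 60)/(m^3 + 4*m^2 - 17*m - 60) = (m - 5)/(m + 5)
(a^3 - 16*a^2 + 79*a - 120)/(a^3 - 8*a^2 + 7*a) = (a^3 - 16*a^2 + 79*a - 120)/(a*(a^2 - 8*a + 7))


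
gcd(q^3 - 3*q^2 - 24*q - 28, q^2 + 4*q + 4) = q^2 + 4*q + 4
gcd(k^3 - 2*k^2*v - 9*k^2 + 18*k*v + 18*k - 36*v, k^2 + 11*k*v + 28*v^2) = 1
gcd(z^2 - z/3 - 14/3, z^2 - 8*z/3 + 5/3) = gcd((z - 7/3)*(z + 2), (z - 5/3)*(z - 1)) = 1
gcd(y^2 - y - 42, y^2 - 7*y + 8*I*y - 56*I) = y - 7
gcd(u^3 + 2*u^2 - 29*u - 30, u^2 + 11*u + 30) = u + 6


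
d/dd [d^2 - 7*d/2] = 2*d - 7/2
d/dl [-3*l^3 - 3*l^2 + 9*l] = -9*l^2 - 6*l + 9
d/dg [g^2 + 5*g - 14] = 2*g + 5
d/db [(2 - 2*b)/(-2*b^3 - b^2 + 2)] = 2*(2*b^3 + b^2 - 2*b*(b - 1)*(3*b + 1) - 2)/(2*b^3 + b^2 - 2)^2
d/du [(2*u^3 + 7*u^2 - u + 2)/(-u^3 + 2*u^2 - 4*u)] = (11*u^4 - 18*u^3 - 20*u^2 - 8*u + 8)/(u^2*(u^4 - 4*u^3 + 12*u^2 - 16*u + 16))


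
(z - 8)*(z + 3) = z^2 - 5*z - 24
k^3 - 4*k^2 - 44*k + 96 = (k - 8)*(k - 2)*(k + 6)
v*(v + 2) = v^2 + 2*v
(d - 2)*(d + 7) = d^2 + 5*d - 14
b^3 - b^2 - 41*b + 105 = (b - 5)*(b - 3)*(b + 7)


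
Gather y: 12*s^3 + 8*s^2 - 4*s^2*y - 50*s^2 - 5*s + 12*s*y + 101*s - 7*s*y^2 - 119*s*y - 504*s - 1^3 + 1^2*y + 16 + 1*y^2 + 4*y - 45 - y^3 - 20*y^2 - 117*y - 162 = 12*s^3 - 42*s^2 - 408*s - y^3 + y^2*(-7*s - 19) + y*(-4*s^2 - 107*s - 112) - 192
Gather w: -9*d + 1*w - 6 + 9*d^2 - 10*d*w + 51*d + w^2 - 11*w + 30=9*d^2 + 42*d + w^2 + w*(-10*d - 10) + 24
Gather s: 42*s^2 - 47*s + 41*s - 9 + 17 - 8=42*s^2 - 6*s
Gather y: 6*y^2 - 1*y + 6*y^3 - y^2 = 6*y^3 + 5*y^2 - y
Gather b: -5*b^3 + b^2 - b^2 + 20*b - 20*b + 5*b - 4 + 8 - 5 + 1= -5*b^3 + 5*b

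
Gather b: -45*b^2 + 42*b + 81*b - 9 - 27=-45*b^2 + 123*b - 36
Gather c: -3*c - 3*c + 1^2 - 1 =-6*c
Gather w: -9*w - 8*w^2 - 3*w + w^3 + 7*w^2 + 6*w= w^3 - w^2 - 6*w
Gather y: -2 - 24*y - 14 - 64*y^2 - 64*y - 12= -64*y^2 - 88*y - 28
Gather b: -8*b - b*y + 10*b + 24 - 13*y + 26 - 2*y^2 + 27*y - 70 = b*(2 - y) - 2*y^2 + 14*y - 20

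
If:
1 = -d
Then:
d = -1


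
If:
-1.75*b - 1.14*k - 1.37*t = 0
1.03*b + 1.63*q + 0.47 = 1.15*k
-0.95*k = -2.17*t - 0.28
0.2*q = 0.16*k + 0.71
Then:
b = -7.17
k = 7.31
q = 9.40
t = 3.07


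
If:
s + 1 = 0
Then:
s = -1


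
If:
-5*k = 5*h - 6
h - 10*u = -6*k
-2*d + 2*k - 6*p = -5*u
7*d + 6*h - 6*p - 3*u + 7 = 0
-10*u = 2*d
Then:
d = -403/345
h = 1678/1725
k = 392/1725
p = 6829/10350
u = 403/1725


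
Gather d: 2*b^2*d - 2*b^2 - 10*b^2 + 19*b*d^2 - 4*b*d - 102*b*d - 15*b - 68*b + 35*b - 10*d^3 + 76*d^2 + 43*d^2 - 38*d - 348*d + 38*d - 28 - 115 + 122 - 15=-12*b^2 - 48*b - 10*d^3 + d^2*(19*b + 119) + d*(2*b^2 - 106*b - 348) - 36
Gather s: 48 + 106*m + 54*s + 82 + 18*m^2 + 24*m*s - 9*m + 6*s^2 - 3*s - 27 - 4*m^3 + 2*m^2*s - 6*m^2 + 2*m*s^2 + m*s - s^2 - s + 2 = -4*m^3 + 12*m^2 + 97*m + s^2*(2*m + 5) + s*(2*m^2 + 25*m + 50) + 105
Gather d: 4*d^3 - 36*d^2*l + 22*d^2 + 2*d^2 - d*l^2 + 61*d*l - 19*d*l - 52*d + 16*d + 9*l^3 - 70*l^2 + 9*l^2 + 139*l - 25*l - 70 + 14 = 4*d^3 + d^2*(24 - 36*l) + d*(-l^2 + 42*l - 36) + 9*l^3 - 61*l^2 + 114*l - 56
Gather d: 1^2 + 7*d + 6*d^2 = 6*d^2 + 7*d + 1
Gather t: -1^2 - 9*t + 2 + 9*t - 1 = 0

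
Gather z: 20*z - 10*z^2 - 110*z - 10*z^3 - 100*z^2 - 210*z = -10*z^3 - 110*z^2 - 300*z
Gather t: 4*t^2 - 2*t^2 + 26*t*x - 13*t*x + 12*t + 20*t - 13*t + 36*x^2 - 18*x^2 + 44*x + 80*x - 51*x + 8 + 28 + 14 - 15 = 2*t^2 + t*(13*x + 19) + 18*x^2 + 73*x + 35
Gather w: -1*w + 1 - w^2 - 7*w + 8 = -w^2 - 8*w + 9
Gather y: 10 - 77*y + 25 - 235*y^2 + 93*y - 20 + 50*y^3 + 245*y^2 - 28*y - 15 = 50*y^3 + 10*y^2 - 12*y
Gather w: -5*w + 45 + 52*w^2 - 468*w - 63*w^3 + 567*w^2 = -63*w^3 + 619*w^2 - 473*w + 45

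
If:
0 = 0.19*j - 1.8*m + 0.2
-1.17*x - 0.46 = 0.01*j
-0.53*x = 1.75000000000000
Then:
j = 340.32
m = 36.03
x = -3.30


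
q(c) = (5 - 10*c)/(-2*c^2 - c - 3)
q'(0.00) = 3.89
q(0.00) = -1.67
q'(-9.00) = -0.07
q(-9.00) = -0.61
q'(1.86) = 0.02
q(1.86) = 1.15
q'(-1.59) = -1.13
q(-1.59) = -3.23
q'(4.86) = -0.11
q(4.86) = 0.79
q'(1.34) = 0.41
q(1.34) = 1.06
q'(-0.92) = -0.02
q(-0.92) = -3.76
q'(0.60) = 2.13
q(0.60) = 0.23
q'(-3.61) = -0.46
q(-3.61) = -1.61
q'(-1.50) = -1.11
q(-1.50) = -3.33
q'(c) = (5 - 10*c)*(4*c + 1)/(-2*c^2 - c - 3)^2 - 10/(-2*c^2 - c - 3)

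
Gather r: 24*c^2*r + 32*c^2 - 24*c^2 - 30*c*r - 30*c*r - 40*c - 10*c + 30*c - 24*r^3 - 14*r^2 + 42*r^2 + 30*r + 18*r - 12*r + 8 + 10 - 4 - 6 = 8*c^2 - 20*c - 24*r^3 + 28*r^2 + r*(24*c^2 - 60*c + 36) + 8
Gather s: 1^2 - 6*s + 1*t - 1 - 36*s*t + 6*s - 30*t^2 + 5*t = -36*s*t - 30*t^2 + 6*t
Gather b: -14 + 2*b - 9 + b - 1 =3*b - 24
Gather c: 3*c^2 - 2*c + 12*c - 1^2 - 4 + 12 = 3*c^2 + 10*c + 7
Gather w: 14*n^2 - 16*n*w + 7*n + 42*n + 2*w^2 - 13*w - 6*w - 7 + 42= 14*n^2 + 49*n + 2*w^2 + w*(-16*n - 19) + 35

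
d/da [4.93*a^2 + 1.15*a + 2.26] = 9.86*a + 1.15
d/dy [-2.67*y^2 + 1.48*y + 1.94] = 1.48 - 5.34*y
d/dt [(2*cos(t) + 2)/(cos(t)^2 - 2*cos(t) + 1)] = 2*(cos(t) + 3)*sin(t)/(cos(t) - 1)^3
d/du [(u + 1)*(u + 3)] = 2*u + 4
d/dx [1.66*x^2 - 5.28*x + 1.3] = 3.32*x - 5.28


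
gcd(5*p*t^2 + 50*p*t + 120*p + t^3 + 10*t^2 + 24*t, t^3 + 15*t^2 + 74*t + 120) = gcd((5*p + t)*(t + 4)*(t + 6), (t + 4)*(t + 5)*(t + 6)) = t^2 + 10*t + 24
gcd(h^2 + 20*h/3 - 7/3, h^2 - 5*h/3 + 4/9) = h - 1/3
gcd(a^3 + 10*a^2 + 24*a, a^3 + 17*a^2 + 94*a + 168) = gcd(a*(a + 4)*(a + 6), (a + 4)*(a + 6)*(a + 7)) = a^2 + 10*a + 24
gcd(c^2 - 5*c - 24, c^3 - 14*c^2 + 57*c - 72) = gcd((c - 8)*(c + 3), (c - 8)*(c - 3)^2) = c - 8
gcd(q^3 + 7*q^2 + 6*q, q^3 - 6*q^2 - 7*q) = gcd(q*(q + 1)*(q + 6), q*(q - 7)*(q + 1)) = q^2 + q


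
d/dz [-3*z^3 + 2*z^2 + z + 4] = -9*z^2 + 4*z + 1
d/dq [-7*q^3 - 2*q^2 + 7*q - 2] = -21*q^2 - 4*q + 7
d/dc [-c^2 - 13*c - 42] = -2*c - 13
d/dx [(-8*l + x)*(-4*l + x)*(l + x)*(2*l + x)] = 72*l^3 - 4*l^2*x - 27*l*x^2 + 4*x^3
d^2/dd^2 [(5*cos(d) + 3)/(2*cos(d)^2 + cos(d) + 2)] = (-180*(1 - cos(d)^2)^2*cos(d) - 38*(1 - cos(d)^2)^2 + 51*cos(d)^2 + 37*cos(d)/2 - 9*cos(3*d)/2 + 10*cos(5*d))/(2*cos(d)^2 + cos(d) + 2)^3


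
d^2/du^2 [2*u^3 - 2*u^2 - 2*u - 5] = 12*u - 4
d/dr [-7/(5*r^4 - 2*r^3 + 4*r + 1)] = 14*(10*r^3 - 3*r^2 + 2)/(5*r^4 - 2*r^3 + 4*r + 1)^2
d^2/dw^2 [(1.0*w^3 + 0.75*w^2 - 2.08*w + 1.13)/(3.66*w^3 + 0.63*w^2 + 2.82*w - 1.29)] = (15.4818*w^6 - 229.104288*w^5 + 163.079352*w^4 + 147.413952*w^3 - 63.347076*w^2 + 43.898544*w + 7.172028)/(49.027896*w^9 + 25.317684*w^8 + 117.684738*w^7 - 12.576789*w^6 + 72.828234*w^5 - 66.392055*w^4 + 26.946702*w^3 - 27.630639*w^2 + 14.078286*w - 2.146689)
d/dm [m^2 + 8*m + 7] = 2*m + 8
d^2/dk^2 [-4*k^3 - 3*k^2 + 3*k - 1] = -24*k - 6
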